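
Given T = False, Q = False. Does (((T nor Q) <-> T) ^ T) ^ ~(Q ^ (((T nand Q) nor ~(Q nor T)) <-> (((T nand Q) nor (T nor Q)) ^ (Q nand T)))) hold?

T nor Q = False nor False = True
(T nor Q) <-> T = True <-> False = False
((T nor Q) <-> T) ^ T = False ^ False = False
T nand Q = False nand False = True
Q nor T = False nor False = True
~(Q nor T) = ~True = False
(T nand Q) nor ~(Q nor T) = True nor False = False
T nand Q = False nand False = True
T nor Q = False nor False = True
(T nand Q) nor (T nor Q) = True nor True = False
Q nand T = False nand False = True
((T nand Q) nor (T nor Q)) ^ (Q nand T) = False ^ True = True
((T nand Q) nor ~(Q nor T)) <-> (((T nand Q) nor (T nor Q)) ^ (Q nand T)) = False <-> True = False
Q ^ (((T nand Q) nor ~(Q nor T)) <-> (((T nand Q) nor (T nor Q)) ^ (Q nand T))) = False ^ False = False
~(Q ^ (((T nand Q) nor ~(Q nor T)) <-> (((T nand Q) nor (T nor Q)) ^ (Q nand T)))) = ~False = True
(((T nor Q) <-> T) ^ T) ^ ~(Q ^ (((T nand Q) nor ~(Q nor T)) <-> (((T nand Q) nor (T nor Q)) ^ (Q nand T)))) = False ^ True = True

True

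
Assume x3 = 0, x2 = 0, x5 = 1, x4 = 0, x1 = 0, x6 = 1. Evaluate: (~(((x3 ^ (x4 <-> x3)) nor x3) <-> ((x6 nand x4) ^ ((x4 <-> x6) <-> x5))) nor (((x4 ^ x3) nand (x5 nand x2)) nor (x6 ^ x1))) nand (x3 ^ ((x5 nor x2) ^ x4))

1

Substituting x3=0, x2=0, x5=1, x4=0, x1=0, x6=1:
x4 <-> x3 = 0 <-> 0 = 1
x3 ^ (x4 <-> x3) = 0 ^ 1 = 1
(x3 ^ (x4 <-> x3)) nor x3 = 1 nor 0 = 0
x6 nand x4 = 1 nand 0 = 1
x4 <-> x6 = 0 <-> 1 = 0
(x4 <-> x6) <-> x5 = 0 <-> 1 = 0
(x6 nand x4) ^ ((x4 <-> x6) <-> x5) = 1 ^ 0 = 1
((x3 ^ (x4 <-> x3)) nor x3) <-> ((x6 nand x4) ^ ((x4 <-> x6) <-> x5)) = 0 <-> 1 = 0
~(((x3 ^ (x4 <-> x3)) nor x3) <-> ((x6 nand x4) ^ ((x4 <-> x6) <-> x5))) = ~0 = 1
x4 ^ x3 = 0 ^ 0 = 0
x5 nand x2 = 1 nand 0 = 1
(x4 ^ x3) nand (x5 nand x2) = 0 nand 1 = 1
x6 ^ x1 = 1 ^ 0 = 1
((x4 ^ x3) nand (x5 nand x2)) nor (x6 ^ x1) = 1 nor 1 = 0
~(((x3 ^ (x4 <-> x3)) nor x3) <-> ((x6 nand x4) ^ ((x4 <-> x6) <-> x5))) nor (((x4 ^ x3) nand (x5 nand x2)) nor (x6 ^ x1)) = 1 nor 0 = 0
x5 nor x2 = 1 nor 0 = 0
(x5 nor x2) ^ x4 = 0 ^ 0 = 0
x3 ^ ((x5 nor x2) ^ x4) = 0 ^ 0 = 0
(~(((x3 ^ (x4 <-> x3)) nor x3) <-> ((x6 nand x4) ^ ((x4 <-> x6) <-> x5))) nor (((x4 ^ x3) nand (x5 nand x2)) nor (x6 ^ x1))) nand (x3 ^ ((x5 nor x2) ^ x4)) = 0 nand 0 = 1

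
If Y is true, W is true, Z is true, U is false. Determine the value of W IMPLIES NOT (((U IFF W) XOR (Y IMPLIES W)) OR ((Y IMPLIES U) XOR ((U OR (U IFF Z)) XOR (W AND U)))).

F

U IFF W = F IFF T = F
Y IMPLIES W = T IMPLIES T = T
(U IFF W) XOR (Y IMPLIES W) = F XOR T = T
Y IMPLIES U = T IMPLIES F = F
U IFF Z = F IFF T = F
U OR (U IFF Z) = F OR F = F
W AND U = T AND F = F
(U OR (U IFF Z)) XOR (W AND U) = F XOR F = F
(Y IMPLIES U) XOR ((U OR (U IFF Z)) XOR (W AND U)) = F XOR F = F
((U IFF W) XOR (Y IMPLIES W)) OR ((Y IMPLIES U) XOR ((U OR (U IFF Z)) XOR (W AND U))) = T OR F = T
NOT (((U IFF W) XOR (Y IMPLIES W)) OR ((Y IMPLIES U) XOR ((U OR (U IFF Z)) XOR (W AND U)))) = NOT T = F
W IMPLIES NOT (((U IFF W) XOR (Y IMPLIES W)) OR ((Y IMPLIES U) XOR ((U OR (U IFF Z)) XOR (W AND U)))) = T IMPLIES F = F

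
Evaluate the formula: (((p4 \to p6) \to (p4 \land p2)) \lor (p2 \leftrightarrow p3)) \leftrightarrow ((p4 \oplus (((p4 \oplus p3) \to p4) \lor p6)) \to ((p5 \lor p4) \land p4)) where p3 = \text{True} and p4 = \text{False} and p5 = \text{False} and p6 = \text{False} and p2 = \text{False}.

p4 \to p6 = \text{False} \to \text{False} = \text{True}
p4 \land p2 = \text{False} \land \text{False} = \text{False}
(p4 \to p6) \to (p4 \land p2) = \text{True} \to \text{False} = \text{False}
p2 \leftrightarrow p3 = \text{False} \leftrightarrow \text{True} = \text{False}
((p4 \to p6) \to (p4 \land p2)) \lor (p2 \leftrightarrow p3) = \text{False} \lor \text{False} = \text{False}
p4 \oplus p3 = \text{False} \oplus \text{True} = \text{True}
(p4 \oplus p3) \to p4 = \text{True} \to \text{False} = \text{False}
((p4 \oplus p3) \to p4) \lor p6 = \text{False} \lor \text{False} = \text{False}
p4 \oplus (((p4 \oplus p3) \to p4) \lor p6) = \text{False} \oplus \text{False} = \text{False}
p5 \lor p4 = \text{False} \lor \text{False} = \text{False}
(p5 \lor p4) \land p4 = \text{False} \land \text{False} = \text{False}
(p4 \oplus (((p4 \oplus p3) \to p4) \lor p6)) \to ((p5 \lor p4) \land p4) = \text{False} \to \text{False} = \text{True}
(((p4 \to p6) \to (p4 \land p2)) \lor (p2 \leftrightarrow p3)) \leftrightarrow ((p4 \oplus (((p4 \oplus p3) \to p4) \lor p6)) \to ((p5 \lor p4) \land p4)) = \text{False} \leftrightarrow \text{True} = \text{False}

\text{False}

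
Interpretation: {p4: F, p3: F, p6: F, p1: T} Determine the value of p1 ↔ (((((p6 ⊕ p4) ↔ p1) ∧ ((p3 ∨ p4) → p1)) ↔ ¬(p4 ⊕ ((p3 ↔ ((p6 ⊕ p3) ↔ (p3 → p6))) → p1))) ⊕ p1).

Substituting p4=F, p3=F, p6=F, p1=T:
p6 ⊕ p4 = F ⊕ F = F
(p6 ⊕ p4) ↔ p1 = F ↔ T = F
p3 ∨ p4 = F ∨ F = F
(p3 ∨ p4) → p1 = F → T = T
((p6 ⊕ p4) ↔ p1) ∧ ((p3 ∨ p4) → p1) = F ∧ T = F
p6 ⊕ p3 = F ⊕ F = F
p3 → p6 = F → F = T
(p6 ⊕ p3) ↔ (p3 → p6) = F ↔ T = F
p3 ↔ ((p6 ⊕ p3) ↔ (p3 → p6)) = F ↔ F = T
(p3 ↔ ((p6 ⊕ p3) ↔ (p3 → p6))) → p1 = T → T = T
p4 ⊕ ((p3 ↔ ((p6 ⊕ p3) ↔ (p3 → p6))) → p1) = F ⊕ T = T
¬(p4 ⊕ ((p3 ↔ ((p6 ⊕ p3) ↔ (p3 → p6))) → p1)) = ¬T = F
(((p6 ⊕ p4) ↔ p1) ∧ ((p3 ∨ p4) → p1)) ↔ ¬(p4 ⊕ ((p3 ↔ ((p6 ⊕ p3) ↔ (p3 → p6))) → p1)) = F ↔ F = T
((((p6 ⊕ p4) ↔ p1) ∧ ((p3 ∨ p4) → p1)) ↔ ¬(p4 ⊕ ((p3 ↔ ((p6 ⊕ p3) ↔ (p3 → p6))) → p1))) ⊕ p1 = T ⊕ T = F
p1 ↔ (((((p6 ⊕ p4) ↔ p1) ∧ ((p3 ∨ p4) → p1)) ↔ ¬(p4 ⊕ ((p3 ↔ ((p6 ⊕ p3) ↔ (p3 → p6))) → p1))) ⊕ p1) = T ↔ F = F

F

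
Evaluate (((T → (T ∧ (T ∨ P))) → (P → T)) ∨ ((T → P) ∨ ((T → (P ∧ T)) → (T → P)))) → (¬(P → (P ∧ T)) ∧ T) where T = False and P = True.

T ∨ P = False ∨ True = True
T ∧ (T ∨ P) = False ∧ True = False
T → (T ∧ (T ∨ P)) = False → False = True
P → T = True → False = False
(T → (T ∧ (T ∨ P))) → (P → T) = True → False = False
T → P = False → True = True
P ∧ T = True ∧ False = False
T → (P ∧ T) = False → False = True
T → P = False → True = True
(T → (P ∧ T)) → (T → P) = True → True = True
(T → P) ∨ ((T → (P ∧ T)) → (T → P)) = True ∨ True = True
((T → (T ∧ (T ∨ P))) → (P → T)) ∨ ((T → P) ∨ ((T → (P ∧ T)) → (T → P))) = False ∨ True = True
P ∧ T = True ∧ False = False
P → (P ∧ T) = True → False = False
¬(P → (P ∧ T)) = ¬False = True
¬(P → (P ∧ T)) ∧ T = True ∧ False = False
(((T → (T ∧ (T ∨ P))) → (P → T)) ∨ ((T → P) ∨ ((T → (P ∧ T)) → (T → P)))) → (¬(P → (P ∧ T)) ∧ T) = True → False = False

False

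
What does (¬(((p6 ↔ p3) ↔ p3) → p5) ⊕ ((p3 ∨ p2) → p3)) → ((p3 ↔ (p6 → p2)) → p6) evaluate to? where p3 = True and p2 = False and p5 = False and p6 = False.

p6 ↔ p3 = False ↔ True = False
(p6 ↔ p3) ↔ p3 = False ↔ True = False
((p6 ↔ p3) ↔ p3) → p5 = False → False = True
¬(((p6 ↔ p3) ↔ p3) → p5) = ¬True = False
p3 ∨ p2 = True ∨ False = True
(p3 ∨ p2) → p3 = True → True = True
¬(((p6 ↔ p3) ↔ p3) → p5) ⊕ ((p3 ∨ p2) → p3) = False ⊕ True = True
p6 → p2 = False → False = True
p3 ↔ (p6 → p2) = True ↔ True = True
(p3 ↔ (p6 → p2)) → p6 = True → False = False
(¬(((p6 ↔ p3) ↔ p3) → p5) ⊕ ((p3 ∨ p2) → p3)) → ((p3 ↔ (p6 → p2)) → p6) = True → False = False

False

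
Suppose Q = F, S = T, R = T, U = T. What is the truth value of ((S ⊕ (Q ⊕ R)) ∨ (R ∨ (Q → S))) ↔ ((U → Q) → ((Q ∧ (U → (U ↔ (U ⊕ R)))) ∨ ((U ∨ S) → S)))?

T

Substituting Q=F, S=T, R=T, U=T:
Q ⊕ R = F ⊕ T = T
S ⊕ (Q ⊕ R) = T ⊕ T = F
Q → S = F → T = T
R ∨ (Q → S) = T ∨ T = T
(S ⊕ (Q ⊕ R)) ∨ (R ∨ (Q → S)) = F ∨ T = T
U → Q = T → F = F
U ⊕ R = T ⊕ T = F
U ↔ (U ⊕ R) = T ↔ F = F
U → (U ↔ (U ⊕ R)) = T → F = F
Q ∧ (U → (U ↔ (U ⊕ R))) = F ∧ F = F
U ∨ S = T ∨ T = T
(U ∨ S) → S = T → T = T
(Q ∧ (U → (U ↔ (U ⊕ R)))) ∨ ((U ∨ S) → S) = F ∨ T = T
(U → Q) → ((Q ∧ (U → (U ↔ (U ⊕ R)))) ∨ ((U ∨ S) → S)) = F → T = T
((S ⊕ (Q ⊕ R)) ∨ (R ∨ (Q → S))) ↔ ((U → Q) → ((Q ∧ (U → (U ↔ (U ⊕ R)))) ∨ ((U ∨ S) → S))) = T ↔ T = T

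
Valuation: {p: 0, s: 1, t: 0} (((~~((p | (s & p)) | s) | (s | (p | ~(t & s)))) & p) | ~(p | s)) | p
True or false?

Substituting p=0, s=1, t=0:
s & p = 1 & 0 = 0
p | (s & p) = 0 | 0 = 0
(p | (s & p)) | s = 0 | 1 = 1
~((p | (s & p)) | s) = ~1 = 0
~~((p | (s & p)) | s) = ~0 = 1
t & s = 0 & 1 = 0
~(t & s) = ~0 = 1
p | ~(t & s) = 0 | 1 = 1
s | (p | ~(t & s)) = 1 | 1 = 1
~~((p | (s & p)) | s) | (s | (p | ~(t & s))) = 1 | 1 = 1
(~~((p | (s & p)) | s) | (s | (p | ~(t & s)))) & p = 1 & 0 = 0
p | s = 0 | 1 = 1
~(p | s) = ~1 = 0
((~~((p | (s & p)) | s) | (s | (p | ~(t & s)))) & p) | ~(p | s) = 0 | 0 = 0
(((~~((p | (s & p)) | s) | (s | (p | ~(t & s)))) & p) | ~(p | s)) | p = 0 | 0 = 0

0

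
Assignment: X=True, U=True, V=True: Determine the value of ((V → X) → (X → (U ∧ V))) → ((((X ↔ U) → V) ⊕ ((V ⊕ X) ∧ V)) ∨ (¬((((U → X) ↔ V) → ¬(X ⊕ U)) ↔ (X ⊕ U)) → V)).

V → X = True → True = True
U ∧ V = True ∧ True = True
X → (U ∧ V) = True → True = True
(V → X) → (X → (U ∧ V)) = True → True = True
X ↔ U = True ↔ True = True
(X ↔ U) → V = True → True = True
V ⊕ X = True ⊕ True = False
(V ⊕ X) ∧ V = False ∧ True = False
((X ↔ U) → V) ⊕ ((V ⊕ X) ∧ V) = True ⊕ False = True
U → X = True → True = True
(U → X) ↔ V = True ↔ True = True
X ⊕ U = True ⊕ True = False
¬(X ⊕ U) = ¬False = True
((U → X) ↔ V) → ¬(X ⊕ U) = True → True = True
X ⊕ U = True ⊕ True = False
(((U → X) ↔ V) → ¬(X ⊕ U)) ↔ (X ⊕ U) = True ↔ False = False
¬((((U → X) ↔ V) → ¬(X ⊕ U)) ↔ (X ⊕ U)) = ¬False = True
¬((((U → X) ↔ V) → ¬(X ⊕ U)) ↔ (X ⊕ U)) → V = True → True = True
(((X ↔ U) → V) ⊕ ((V ⊕ X) ∧ V)) ∨ (¬((((U → X) ↔ V) → ¬(X ⊕ U)) ↔ (X ⊕ U)) → V) = True ∨ True = True
((V → X) → (X → (U ∧ V))) → ((((X ↔ U) → V) ⊕ ((V ⊕ X) ∧ V)) ∨ (¬((((U → X) ↔ V) → ¬(X ⊕ U)) ↔ (X ⊕ U)) → V)) = True → True = True

True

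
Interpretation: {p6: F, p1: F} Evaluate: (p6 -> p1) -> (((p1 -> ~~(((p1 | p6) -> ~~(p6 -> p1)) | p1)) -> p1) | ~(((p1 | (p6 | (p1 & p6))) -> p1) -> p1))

T

p6 -> p1 = F -> F = T
p1 | p6 = F | F = F
p6 -> p1 = F -> F = T
~(p6 -> p1) = ~T = F
~~(p6 -> p1) = ~F = T
(p1 | p6) -> ~~(p6 -> p1) = F -> T = T
((p1 | p6) -> ~~(p6 -> p1)) | p1 = T | F = T
~(((p1 | p6) -> ~~(p6 -> p1)) | p1) = ~T = F
~~(((p1 | p6) -> ~~(p6 -> p1)) | p1) = ~F = T
p1 -> ~~(((p1 | p6) -> ~~(p6 -> p1)) | p1) = F -> T = T
(p1 -> ~~(((p1 | p6) -> ~~(p6 -> p1)) | p1)) -> p1 = T -> F = F
p1 & p6 = F & F = F
p6 | (p1 & p6) = F | F = F
p1 | (p6 | (p1 & p6)) = F | F = F
(p1 | (p6 | (p1 & p6))) -> p1 = F -> F = T
((p1 | (p6 | (p1 & p6))) -> p1) -> p1 = T -> F = F
~(((p1 | (p6 | (p1 & p6))) -> p1) -> p1) = ~F = T
((p1 -> ~~(((p1 | p6) -> ~~(p6 -> p1)) | p1)) -> p1) | ~(((p1 | (p6 | (p1 & p6))) -> p1) -> p1) = F | T = T
(p6 -> p1) -> (((p1 -> ~~(((p1 | p6) -> ~~(p6 -> p1)) | p1)) -> p1) | ~(((p1 | (p6 | (p1 & p6))) -> p1) -> p1)) = T -> T = T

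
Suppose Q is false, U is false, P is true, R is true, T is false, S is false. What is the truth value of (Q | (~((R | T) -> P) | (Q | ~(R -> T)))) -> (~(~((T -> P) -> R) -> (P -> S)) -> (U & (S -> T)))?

Substituting Q=0, U=0, P=1, R=1, T=0, S=0:
R | T = 1 | 0 = 1
(R | T) -> P = 1 -> 1 = 1
~((R | T) -> P) = ~1 = 0
R -> T = 1 -> 0 = 0
~(R -> T) = ~0 = 1
Q | ~(R -> T) = 0 | 1 = 1
~((R | T) -> P) | (Q | ~(R -> T)) = 0 | 1 = 1
Q | (~((R | T) -> P) | (Q | ~(R -> T))) = 0 | 1 = 1
T -> P = 0 -> 1 = 1
(T -> P) -> R = 1 -> 1 = 1
~((T -> P) -> R) = ~1 = 0
P -> S = 1 -> 0 = 0
~((T -> P) -> R) -> (P -> S) = 0 -> 0 = 1
~(~((T -> P) -> R) -> (P -> S)) = ~1 = 0
S -> T = 0 -> 0 = 1
U & (S -> T) = 0 & 1 = 0
~(~((T -> P) -> R) -> (P -> S)) -> (U & (S -> T)) = 0 -> 0 = 1
(Q | (~((R | T) -> P) | (Q | ~(R -> T)))) -> (~(~((T -> P) -> R) -> (P -> S)) -> (U & (S -> T))) = 1 -> 1 = 1

1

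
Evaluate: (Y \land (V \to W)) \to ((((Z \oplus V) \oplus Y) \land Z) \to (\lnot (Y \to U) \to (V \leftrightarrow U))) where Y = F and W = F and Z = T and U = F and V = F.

Substituting Y=F, W=F, Z=T, U=F, V=F:
V \to W = F \to F = T
Y \land (V \to W) = F \land T = F
Z \oplus V = T \oplus F = T
(Z \oplus V) \oplus Y = T \oplus F = T
((Z \oplus V) \oplus Y) \land Z = T \land T = T
Y \to U = F \to F = T
\lnot (Y \to U) = \lnot T = F
V \leftrightarrow U = F \leftrightarrow F = T
\lnot (Y \to U) \to (V \leftrightarrow U) = F \to T = T
(((Z \oplus V) \oplus Y) \land Z) \to (\lnot (Y \to U) \to (V \leftrightarrow U)) = T \to T = T
(Y \land (V \to W)) \to ((((Z \oplus V) \oplus Y) \land Z) \to (\lnot (Y \to U) \to (V \leftrightarrow U))) = F \to T = T

T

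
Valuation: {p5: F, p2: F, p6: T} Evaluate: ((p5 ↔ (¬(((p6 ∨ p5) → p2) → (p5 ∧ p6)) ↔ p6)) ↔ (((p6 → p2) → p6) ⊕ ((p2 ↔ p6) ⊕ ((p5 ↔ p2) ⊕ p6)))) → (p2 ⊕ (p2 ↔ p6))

p6 ∨ p5 = T ∨ F = T
(p6 ∨ p5) → p2 = T → F = F
p5 ∧ p6 = F ∧ T = F
((p6 ∨ p5) → p2) → (p5 ∧ p6) = F → F = T
¬(((p6 ∨ p5) → p2) → (p5 ∧ p6)) = ¬T = F
¬(((p6 ∨ p5) → p2) → (p5 ∧ p6)) ↔ p6 = F ↔ T = F
p5 ↔ (¬(((p6 ∨ p5) → p2) → (p5 ∧ p6)) ↔ p6) = F ↔ F = T
p6 → p2 = T → F = F
(p6 → p2) → p6 = F → T = T
p2 ↔ p6 = F ↔ T = F
p5 ↔ p2 = F ↔ F = T
(p5 ↔ p2) ⊕ p6 = T ⊕ T = F
(p2 ↔ p6) ⊕ ((p5 ↔ p2) ⊕ p6) = F ⊕ F = F
((p6 → p2) → p6) ⊕ ((p2 ↔ p6) ⊕ ((p5 ↔ p2) ⊕ p6)) = T ⊕ F = T
(p5 ↔ (¬(((p6 ∨ p5) → p2) → (p5 ∧ p6)) ↔ p6)) ↔ (((p6 → p2) → p6) ⊕ ((p2 ↔ p6) ⊕ ((p5 ↔ p2) ⊕ p6))) = T ↔ T = T
p2 ↔ p6 = F ↔ T = F
p2 ⊕ (p2 ↔ p6) = F ⊕ F = F
((p5 ↔ (¬(((p6 ∨ p5) → p2) → (p5 ∧ p6)) ↔ p6)) ↔ (((p6 → p2) → p6) ⊕ ((p2 ↔ p6) ⊕ ((p5 ↔ p2) ⊕ p6)))) → (p2 ⊕ (p2 ↔ p6)) = T → F = F

F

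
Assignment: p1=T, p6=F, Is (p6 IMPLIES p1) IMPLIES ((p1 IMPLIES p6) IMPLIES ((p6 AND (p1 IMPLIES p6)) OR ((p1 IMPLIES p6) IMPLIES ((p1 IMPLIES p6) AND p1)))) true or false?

p6 IMPLIES p1 = F IMPLIES T = T
p1 IMPLIES p6 = T IMPLIES F = F
p1 IMPLIES p6 = T IMPLIES F = F
p6 AND (p1 IMPLIES p6) = F AND F = F
p1 IMPLIES p6 = T IMPLIES F = F
p1 IMPLIES p6 = T IMPLIES F = F
(p1 IMPLIES p6) AND p1 = F AND T = F
(p1 IMPLIES p6) IMPLIES ((p1 IMPLIES p6) AND p1) = F IMPLIES F = T
(p6 AND (p1 IMPLIES p6)) OR ((p1 IMPLIES p6) IMPLIES ((p1 IMPLIES p6) AND p1)) = F OR T = T
(p1 IMPLIES p6) IMPLIES ((p6 AND (p1 IMPLIES p6)) OR ((p1 IMPLIES p6) IMPLIES ((p1 IMPLIES p6) AND p1))) = F IMPLIES T = T
(p6 IMPLIES p1) IMPLIES ((p1 IMPLIES p6) IMPLIES ((p6 AND (p1 IMPLIES p6)) OR ((p1 IMPLIES p6) IMPLIES ((p1 IMPLIES p6) AND p1)))) = T IMPLIES T = T

T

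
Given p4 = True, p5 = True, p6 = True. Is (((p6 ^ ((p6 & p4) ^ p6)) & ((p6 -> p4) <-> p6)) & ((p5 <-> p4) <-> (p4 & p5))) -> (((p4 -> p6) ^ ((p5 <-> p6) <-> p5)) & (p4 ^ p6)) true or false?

False

Substituting p4=True, p5=True, p6=True:
p6 & p4 = True & True = True
(p6 & p4) ^ p6 = True ^ True = False
p6 ^ ((p6 & p4) ^ p6) = True ^ False = True
p6 -> p4 = True -> True = True
(p6 -> p4) <-> p6 = True <-> True = True
(p6 ^ ((p6 & p4) ^ p6)) & ((p6 -> p4) <-> p6) = True & True = True
p5 <-> p4 = True <-> True = True
p4 & p5 = True & True = True
(p5 <-> p4) <-> (p4 & p5) = True <-> True = True
((p6 ^ ((p6 & p4) ^ p6)) & ((p6 -> p4) <-> p6)) & ((p5 <-> p4) <-> (p4 & p5)) = True & True = True
p4 -> p6 = True -> True = True
p5 <-> p6 = True <-> True = True
(p5 <-> p6) <-> p5 = True <-> True = True
(p4 -> p6) ^ ((p5 <-> p6) <-> p5) = True ^ True = False
p4 ^ p6 = True ^ True = False
((p4 -> p6) ^ ((p5 <-> p6) <-> p5)) & (p4 ^ p6) = False & False = False
(((p6 ^ ((p6 & p4) ^ p6)) & ((p6 -> p4) <-> p6)) & ((p5 <-> p4) <-> (p4 & p5))) -> (((p4 -> p6) ^ ((p5 <-> p6) <-> p5)) & (p4 ^ p6)) = True -> False = False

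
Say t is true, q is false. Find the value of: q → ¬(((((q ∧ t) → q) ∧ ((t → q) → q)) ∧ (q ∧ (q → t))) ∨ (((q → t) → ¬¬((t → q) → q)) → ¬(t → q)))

Substituting t=T, q=F:
q ∧ t = F ∧ T = F
(q ∧ t) → q = F → F = T
t → q = T → F = F
(t → q) → q = F → F = T
((q ∧ t) → q) ∧ ((t → q) → q) = T ∧ T = T
q → t = F → T = T
q ∧ (q → t) = F ∧ T = F
(((q ∧ t) → q) ∧ ((t → q) → q)) ∧ (q ∧ (q → t)) = T ∧ F = F
q → t = F → T = T
t → q = T → F = F
(t → q) → q = F → F = T
¬((t → q) → q) = ¬T = F
¬¬((t → q) → q) = ¬F = T
(q → t) → ¬¬((t → q) → q) = T → T = T
t → q = T → F = F
¬(t → q) = ¬F = T
((q → t) → ¬¬((t → q) → q)) → ¬(t → q) = T → T = T
((((q ∧ t) → q) ∧ ((t → q) → q)) ∧ (q ∧ (q → t))) ∨ (((q → t) → ¬¬((t → q) → q)) → ¬(t → q)) = F ∨ T = T
¬(((((q ∧ t) → q) ∧ ((t → q) → q)) ∧ (q ∧ (q → t))) ∨ (((q → t) → ¬¬((t → q) → q)) → ¬(t → q))) = ¬T = F
q → ¬(((((q ∧ t) → q) ∧ ((t → q) → q)) ∧ (q ∧ (q → t))) ∨ (((q → t) → ¬¬((t → q) → q)) → ¬(t → q))) = F → F = T

T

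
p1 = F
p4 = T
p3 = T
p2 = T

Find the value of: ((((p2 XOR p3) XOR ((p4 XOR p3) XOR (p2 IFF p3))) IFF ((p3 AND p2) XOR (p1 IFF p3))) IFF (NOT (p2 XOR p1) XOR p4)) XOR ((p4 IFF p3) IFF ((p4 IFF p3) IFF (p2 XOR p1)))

F

Substituting p1=F, p4=T, p3=T, p2=T:
p2 XOR p3 = T XOR T = F
p4 XOR p3 = T XOR T = F
p2 IFF p3 = T IFF T = T
(p4 XOR p3) XOR (p2 IFF p3) = F XOR T = T
(p2 XOR p3) XOR ((p4 XOR p3) XOR (p2 IFF p3)) = F XOR T = T
p3 AND p2 = T AND T = T
p1 IFF p3 = F IFF T = F
(p3 AND p2) XOR (p1 IFF p3) = T XOR F = T
((p2 XOR p3) XOR ((p4 XOR p3) XOR (p2 IFF p3))) IFF ((p3 AND p2) XOR (p1 IFF p3)) = T IFF T = T
p2 XOR p1 = T XOR F = T
NOT (p2 XOR p1) = NOT T = F
NOT (p2 XOR p1) XOR p4 = F XOR T = T
(((p2 XOR p3) XOR ((p4 XOR p3) XOR (p2 IFF p3))) IFF ((p3 AND p2) XOR (p1 IFF p3))) IFF (NOT (p2 XOR p1) XOR p4) = T IFF T = T
p4 IFF p3 = T IFF T = T
p4 IFF p3 = T IFF T = T
p2 XOR p1 = T XOR F = T
(p4 IFF p3) IFF (p2 XOR p1) = T IFF T = T
(p4 IFF p3) IFF ((p4 IFF p3) IFF (p2 XOR p1)) = T IFF T = T
((((p2 XOR p3) XOR ((p4 XOR p3) XOR (p2 IFF p3))) IFF ((p3 AND p2) XOR (p1 IFF p3))) IFF (NOT (p2 XOR p1) XOR p4)) XOR ((p4 IFF p3) IFF ((p4 IFF p3) IFF (p2 XOR p1))) = T XOR T = F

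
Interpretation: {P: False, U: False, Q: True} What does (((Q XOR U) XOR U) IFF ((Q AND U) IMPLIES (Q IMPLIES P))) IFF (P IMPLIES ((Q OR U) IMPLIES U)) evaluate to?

True

Substituting P=False, U=False, Q=True:
Q XOR U = True XOR False = True
(Q XOR U) XOR U = True XOR False = True
Q AND U = True AND False = False
Q IMPLIES P = True IMPLIES False = False
(Q AND U) IMPLIES (Q IMPLIES P) = False IMPLIES False = True
((Q XOR U) XOR U) IFF ((Q AND U) IMPLIES (Q IMPLIES P)) = True IFF True = True
Q OR U = True OR False = True
(Q OR U) IMPLIES U = True IMPLIES False = False
P IMPLIES ((Q OR U) IMPLIES U) = False IMPLIES False = True
(((Q XOR U) XOR U) IFF ((Q AND U) IMPLIES (Q IMPLIES P))) IFF (P IMPLIES ((Q OR U) IMPLIES U)) = True IFF True = True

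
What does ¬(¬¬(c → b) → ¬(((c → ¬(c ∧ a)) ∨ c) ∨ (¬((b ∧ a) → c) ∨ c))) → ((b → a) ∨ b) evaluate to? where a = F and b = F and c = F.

T

c → b = F → F = T
¬(c → b) = ¬T = F
¬¬(c → b) = ¬F = T
c ∧ a = F ∧ F = F
¬(c ∧ a) = ¬F = T
c → ¬(c ∧ a) = F → T = T
(c → ¬(c ∧ a)) ∨ c = T ∨ F = T
b ∧ a = F ∧ F = F
(b ∧ a) → c = F → F = T
¬((b ∧ a) → c) = ¬T = F
¬((b ∧ a) → c) ∨ c = F ∨ F = F
((c → ¬(c ∧ a)) ∨ c) ∨ (¬((b ∧ a) → c) ∨ c) = T ∨ F = T
¬(((c → ¬(c ∧ a)) ∨ c) ∨ (¬((b ∧ a) → c) ∨ c)) = ¬T = F
¬¬(c → b) → ¬(((c → ¬(c ∧ a)) ∨ c) ∨ (¬((b ∧ a) → c) ∨ c)) = T → F = F
¬(¬¬(c → b) → ¬(((c → ¬(c ∧ a)) ∨ c) ∨ (¬((b ∧ a) → c) ∨ c))) = ¬F = T
b → a = F → F = T
(b → a) ∨ b = T ∨ F = T
¬(¬¬(c → b) → ¬(((c → ¬(c ∧ a)) ∨ c) ∨ (¬((b ∧ a) → c) ∨ c))) → ((b → a) ∨ b) = T → T = T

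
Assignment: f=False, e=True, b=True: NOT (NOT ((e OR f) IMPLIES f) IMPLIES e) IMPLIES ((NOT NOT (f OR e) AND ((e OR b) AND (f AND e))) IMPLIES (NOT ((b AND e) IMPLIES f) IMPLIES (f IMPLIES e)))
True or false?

e OR f = True OR False = True
(e OR f) IMPLIES f = True IMPLIES False = False
NOT ((e OR f) IMPLIES f) = NOT False = True
NOT ((e OR f) IMPLIES f) IMPLIES e = True IMPLIES True = True
NOT (NOT ((e OR f) IMPLIES f) IMPLIES e) = NOT True = False
f OR e = False OR True = True
NOT (f OR e) = NOT True = False
NOT NOT (f OR e) = NOT False = True
e OR b = True OR True = True
f AND e = False AND True = False
(e OR b) AND (f AND e) = True AND False = False
NOT NOT (f OR e) AND ((e OR b) AND (f AND e)) = True AND False = False
b AND e = True AND True = True
(b AND e) IMPLIES f = True IMPLIES False = False
NOT ((b AND e) IMPLIES f) = NOT False = True
f IMPLIES e = False IMPLIES True = True
NOT ((b AND e) IMPLIES f) IMPLIES (f IMPLIES e) = True IMPLIES True = True
(NOT NOT (f OR e) AND ((e OR b) AND (f AND e))) IMPLIES (NOT ((b AND e) IMPLIES f) IMPLIES (f IMPLIES e)) = False IMPLIES True = True
NOT (NOT ((e OR f) IMPLIES f) IMPLIES e) IMPLIES ((NOT NOT (f OR e) AND ((e OR b) AND (f AND e))) IMPLIES (NOT ((b AND e) IMPLIES f) IMPLIES (f IMPLIES e))) = False IMPLIES True = True

True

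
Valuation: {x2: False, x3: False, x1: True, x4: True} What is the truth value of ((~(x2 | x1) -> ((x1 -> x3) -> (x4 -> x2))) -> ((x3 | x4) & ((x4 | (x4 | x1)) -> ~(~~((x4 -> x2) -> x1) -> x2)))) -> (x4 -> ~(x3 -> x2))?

False

x2 | x1 = False | True = True
~(x2 | x1) = ~True = False
x1 -> x3 = True -> False = False
x4 -> x2 = True -> False = False
(x1 -> x3) -> (x4 -> x2) = False -> False = True
~(x2 | x1) -> ((x1 -> x3) -> (x4 -> x2)) = False -> True = True
x3 | x4 = False | True = True
x4 | x1 = True | True = True
x4 | (x4 | x1) = True | True = True
x4 -> x2 = True -> False = False
(x4 -> x2) -> x1 = False -> True = True
~((x4 -> x2) -> x1) = ~True = False
~~((x4 -> x2) -> x1) = ~False = True
~~((x4 -> x2) -> x1) -> x2 = True -> False = False
~(~~((x4 -> x2) -> x1) -> x2) = ~False = True
(x4 | (x4 | x1)) -> ~(~~((x4 -> x2) -> x1) -> x2) = True -> True = True
(x3 | x4) & ((x4 | (x4 | x1)) -> ~(~~((x4 -> x2) -> x1) -> x2)) = True & True = True
(~(x2 | x1) -> ((x1 -> x3) -> (x4 -> x2))) -> ((x3 | x4) & ((x4 | (x4 | x1)) -> ~(~~((x4 -> x2) -> x1) -> x2))) = True -> True = True
x3 -> x2 = False -> False = True
~(x3 -> x2) = ~True = False
x4 -> ~(x3 -> x2) = True -> False = False
((~(x2 | x1) -> ((x1 -> x3) -> (x4 -> x2))) -> ((x3 | x4) & ((x4 | (x4 | x1)) -> ~(~~((x4 -> x2) -> x1) -> x2)))) -> (x4 -> ~(x3 -> x2)) = True -> False = False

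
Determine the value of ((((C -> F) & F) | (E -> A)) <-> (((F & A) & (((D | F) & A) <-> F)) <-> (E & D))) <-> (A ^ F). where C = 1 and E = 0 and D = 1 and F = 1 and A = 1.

1

C -> F = 1 -> 1 = 1
(C -> F) & F = 1 & 1 = 1
E -> A = 0 -> 1 = 1
((C -> F) & F) | (E -> A) = 1 | 1 = 1
F & A = 1 & 1 = 1
D | F = 1 | 1 = 1
(D | F) & A = 1 & 1 = 1
((D | F) & A) <-> F = 1 <-> 1 = 1
(F & A) & (((D | F) & A) <-> F) = 1 & 1 = 1
E & D = 0 & 1 = 0
((F & A) & (((D | F) & A) <-> F)) <-> (E & D) = 1 <-> 0 = 0
(((C -> F) & F) | (E -> A)) <-> (((F & A) & (((D | F) & A) <-> F)) <-> (E & D)) = 1 <-> 0 = 0
A ^ F = 1 ^ 1 = 0
((((C -> F) & F) | (E -> A)) <-> (((F & A) & (((D | F) & A) <-> F)) <-> (E & D))) <-> (A ^ F) = 0 <-> 0 = 1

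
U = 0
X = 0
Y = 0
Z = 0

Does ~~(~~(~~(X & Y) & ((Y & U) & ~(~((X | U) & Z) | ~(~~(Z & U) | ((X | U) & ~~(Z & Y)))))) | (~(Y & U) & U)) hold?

X & Y = 0 & 0 = 0
~(X & Y) = ~0 = 1
~~(X & Y) = ~1 = 0
Y & U = 0 & 0 = 0
X | U = 0 | 0 = 0
(X | U) & Z = 0 & 0 = 0
~((X | U) & Z) = ~0 = 1
Z & U = 0 & 0 = 0
~(Z & U) = ~0 = 1
~~(Z & U) = ~1 = 0
X | U = 0 | 0 = 0
Z & Y = 0 & 0 = 0
~(Z & Y) = ~0 = 1
~~(Z & Y) = ~1 = 0
(X | U) & ~~(Z & Y) = 0 & 0 = 0
~~(Z & U) | ((X | U) & ~~(Z & Y)) = 0 | 0 = 0
~(~~(Z & U) | ((X | U) & ~~(Z & Y))) = ~0 = 1
~((X | U) & Z) | ~(~~(Z & U) | ((X | U) & ~~(Z & Y))) = 1 | 1 = 1
~(~((X | U) & Z) | ~(~~(Z & U) | ((X | U) & ~~(Z & Y)))) = ~1 = 0
(Y & U) & ~(~((X | U) & Z) | ~(~~(Z & U) | ((X | U) & ~~(Z & Y)))) = 0 & 0 = 0
~~(X & Y) & ((Y & U) & ~(~((X | U) & Z) | ~(~~(Z & U) | ((X | U) & ~~(Z & Y))))) = 0 & 0 = 0
~(~~(X & Y) & ((Y & U) & ~(~((X | U) & Z) | ~(~~(Z & U) | ((X | U) & ~~(Z & Y)))))) = ~0 = 1
~~(~~(X & Y) & ((Y & U) & ~(~((X | U) & Z) | ~(~~(Z & U) | ((X | U) & ~~(Z & Y)))))) = ~1 = 0
Y & U = 0 & 0 = 0
~(Y & U) = ~0 = 1
~(Y & U) & U = 1 & 0 = 0
~~(~~(X & Y) & ((Y & U) & ~(~((X | U) & Z) | ~(~~(Z & U) | ((X | U) & ~~(Z & Y)))))) | (~(Y & U) & U) = 0 | 0 = 0
~(~~(~~(X & Y) & ((Y & U) & ~(~((X | U) & Z) | ~(~~(Z & U) | ((X | U) & ~~(Z & Y)))))) | (~(Y & U) & U)) = ~0 = 1
~~(~~(~~(X & Y) & ((Y & U) & ~(~((X | U) & Z) | ~(~~(Z & U) | ((X | U) & ~~(Z & Y)))))) | (~(Y & U) & U)) = ~1 = 0

0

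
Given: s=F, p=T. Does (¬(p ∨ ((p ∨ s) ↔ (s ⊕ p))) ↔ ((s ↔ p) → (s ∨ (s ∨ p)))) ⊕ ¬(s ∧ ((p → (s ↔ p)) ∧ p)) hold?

T

p ∨ s = T ∨ F = T
s ⊕ p = F ⊕ T = T
(p ∨ s) ↔ (s ⊕ p) = T ↔ T = T
p ∨ ((p ∨ s) ↔ (s ⊕ p)) = T ∨ T = T
¬(p ∨ ((p ∨ s) ↔ (s ⊕ p))) = ¬T = F
s ↔ p = F ↔ T = F
s ∨ p = F ∨ T = T
s ∨ (s ∨ p) = F ∨ T = T
(s ↔ p) → (s ∨ (s ∨ p)) = F → T = T
¬(p ∨ ((p ∨ s) ↔ (s ⊕ p))) ↔ ((s ↔ p) → (s ∨ (s ∨ p))) = F ↔ T = F
s ↔ p = F ↔ T = F
p → (s ↔ p) = T → F = F
(p → (s ↔ p)) ∧ p = F ∧ T = F
s ∧ ((p → (s ↔ p)) ∧ p) = F ∧ F = F
¬(s ∧ ((p → (s ↔ p)) ∧ p)) = ¬F = T
(¬(p ∨ ((p ∨ s) ↔ (s ⊕ p))) ↔ ((s ↔ p) → (s ∨ (s ∨ p)))) ⊕ ¬(s ∧ ((p → (s ↔ p)) ∧ p)) = F ⊕ T = T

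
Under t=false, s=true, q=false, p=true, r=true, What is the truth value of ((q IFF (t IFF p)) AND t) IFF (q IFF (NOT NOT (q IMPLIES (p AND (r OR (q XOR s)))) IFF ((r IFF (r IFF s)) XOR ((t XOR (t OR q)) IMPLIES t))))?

false

t IFF p = false IFF true = false
q IFF (t IFF p) = false IFF false = true
(q IFF (t IFF p)) AND t = true AND false = false
q XOR s = false XOR true = true
r OR (q XOR s) = true OR true = true
p AND (r OR (q XOR s)) = true AND true = true
q IMPLIES (p AND (r OR (q XOR s))) = false IMPLIES true = true
NOT (q IMPLIES (p AND (r OR (q XOR s)))) = NOT true = false
NOT NOT (q IMPLIES (p AND (r OR (q XOR s)))) = NOT false = true
r IFF s = true IFF true = true
r IFF (r IFF s) = true IFF true = true
t OR q = false OR false = false
t XOR (t OR q) = false XOR false = false
(t XOR (t OR q)) IMPLIES t = false IMPLIES false = true
(r IFF (r IFF s)) XOR ((t XOR (t OR q)) IMPLIES t) = true XOR true = false
NOT NOT (q IMPLIES (p AND (r OR (q XOR s)))) IFF ((r IFF (r IFF s)) XOR ((t XOR (t OR q)) IMPLIES t)) = true IFF false = false
q IFF (NOT NOT (q IMPLIES (p AND (r OR (q XOR s)))) IFF ((r IFF (r IFF s)) XOR ((t XOR (t OR q)) IMPLIES t))) = false IFF false = true
((q IFF (t IFF p)) AND t) IFF (q IFF (NOT NOT (q IMPLIES (p AND (r OR (q XOR s)))) IFF ((r IFF (r IFF s)) XOR ((t XOR (t OR q)) IMPLIES t)))) = false IFF true = false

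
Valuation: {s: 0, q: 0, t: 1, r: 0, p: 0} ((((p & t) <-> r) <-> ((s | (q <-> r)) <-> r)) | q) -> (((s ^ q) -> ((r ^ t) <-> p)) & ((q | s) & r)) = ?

1

p & t = 0 & 1 = 0
(p & t) <-> r = 0 <-> 0 = 1
q <-> r = 0 <-> 0 = 1
s | (q <-> r) = 0 | 1 = 1
(s | (q <-> r)) <-> r = 1 <-> 0 = 0
((p & t) <-> r) <-> ((s | (q <-> r)) <-> r) = 1 <-> 0 = 0
(((p & t) <-> r) <-> ((s | (q <-> r)) <-> r)) | q = 0 | 0 = 0
s ^ q = 0 ^ 0 = 0
r ^ t = 0 ^ 1 = 1
(r ^ t) <-> p = 1 <-> 0 = 0
(s ^ q) -> ((r ^ t) <-> p) = 0 -> 0 = 1
q | s = 0 | 0 = 0
(q | s) & r = 0 & 0 = 0
((s ^ q) -> ((r ^ t) <-> p)) & ((q | s) & r) = 1 & 0 = 0
((((p & t) <-> r) <-> ((s | (q <-> r)) <-> r)) | q) -> (((s ^ q) -> ((r ^ t) <-> p)) & ((q | s) & r)) = 0 -> 0 = 1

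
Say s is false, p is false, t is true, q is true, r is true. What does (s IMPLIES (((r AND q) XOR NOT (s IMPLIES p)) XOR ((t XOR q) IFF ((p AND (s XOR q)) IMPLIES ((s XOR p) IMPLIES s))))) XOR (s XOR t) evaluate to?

false

r AND q = true AND true = true
s IMPLIES p = false IMPLIES false = true
NOT (s IMPLIES p) = NOT true = false
(r AND q) XOR NOT (s IMPLIES p) = true XOR false = true
t XOR q = true XOR true = false
s XOR q = false XOR true = true
p AND (s XOR q) = false AND true = false
s XOR p = false XOR false = false
(s XOR p) IMPLIES s = false IMPLIES false = true
(p AND (s XOR q)) IMPLIES ((s XOR p) IMPLIES s) = false IMPLIES true = true
(t XOR q) IFF ((p AND (s XOR q)) IMPLIES ((s XOR p) IMPLIES s)) = false IFF true = false
((r AND q) XOR NOT (s IMPLIES p)) XOR ((t XOR q) IFF ((p AND (s XOR q)) IMPLIES ((s XOR p) IMPLIES s))) = true XOR false = true
s IMPLIES (((r AND q) XOR NOT (s IMPLIES p)) XOR ((t XOR q) IFF ((p AND (s XOR q)) IMPLIES ((s XOR p) IMPLIES s)))) = false IMPLIES true = true
s XOR t = false XOR true = true
(s IMPLIES (((r AND q) XOR NOT (s IMPLIES p)) XOR ((t XOR q) IFF ((p AND (s XOR q)) IMPLIES ((s XOR p) IMPLIES s))))) XOR (s XOR t) = true XOR true = false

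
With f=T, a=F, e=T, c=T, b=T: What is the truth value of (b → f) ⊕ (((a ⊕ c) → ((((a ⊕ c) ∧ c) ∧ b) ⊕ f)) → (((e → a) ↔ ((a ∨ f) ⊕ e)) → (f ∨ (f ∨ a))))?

F

b → f = T → T = T
a ⊕ c = F ⊕ T = T
a ⊕ c = F ⊕ T = T
(a ⊕ c) ∧ c = T ∧ T = T
((a ⊕ c) ∧ c) ∧ b = T ∧ T = T
(((a ⊕ c) ∧ c) ∧ b) ⊕ f = T ⊕ T = F
(a ⊕ c) → ((((a ⊕ c) ∧ c) ∧ b) ⊕ f) = T → F = F
e → a = T → F = F
a ∨ f = F ∨ T = T
(a ∨ f) ⊕ e = T ⊕ T = F
(e → a) ↔ ((a ∨ f) ⊕ e) = F ↔ F = T
f ∨ a = T ∨ F = T
f ∨ (f ∨ a) = T ∨ T = T
((e → a) ↔ ((a ∨ f) ⊕ e)) → (f ∨ (f ∨ a)) = T → T = T
((a ⊕ c) → ((((a ⊕ c) ∧ c) ∧ b) ⊕ f)) → (((e → a) ↔ ((a ∨ f) ⊕ e)) → (f ∨ (f ∨ a))) = F → T = T
(b → f) ⊕ (((a ⊕ c) → ((((a ⊕ c) ∧ c) ∧ b) ⊕ f)) → (((e → a) ↔ ((a ∨ f) ⊕ e)) → (f ∨ (f ∨ a)))) = T ⊕ T = F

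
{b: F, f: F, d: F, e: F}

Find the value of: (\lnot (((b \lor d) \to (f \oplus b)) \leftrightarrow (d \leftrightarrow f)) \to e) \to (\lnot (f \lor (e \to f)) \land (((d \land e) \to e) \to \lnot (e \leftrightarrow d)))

F

b \lor d = F \lor F = F
f \oplus b = F \oplus F = F
(b \lor d) \to (f \oplus b) = F \to F = T
d \leftrightarrow f = F \leftrightarrow F = T
((b \lor d) \to (f \oplus b)) \leftrightarrow (d \leftrightarrow f) = T \leftrightarrow T = T
\lnot (((b \lor d) \to (f \oplus b)) \leftrightarrow (d \leftrightarrow f)) = \lnot T = F
\lnot (((b \lor d) \to (f \oplus b)) \leftrightarrow (d \leftrightarrow f)) \to e = F \to F = T
e \to f = F \to F = T
f \lor (e \to f) = F \lor T = T
\lnot (f \lor (e \to f)) = \lnot T = F
d \land e = F \land F = F
(d \land e) \to e = F \to F = T
e \leftrightarrow d = F \leftrightarrow F = T
\lnot (e \leftrightarrow d) = \lnot T = F
((d \land e) \to e) \to \lnot (e \leftrightarrow d) = T \to F = F
\lnot (f \lor (e \to f)) \land (((d \land e) \to e) \to \lnot (e \leftrightarrow d)) = F \land F = F
(\lnot (((b \lor d) \to (f \oplus b)) \leftrightarrow (d \leftrightarrow f)) \to e) \to (\lnot (f \lor (e \to f)) \land (((d \land e) \to e) \to \lnot (e \leftrightarrow d))) = T \to F = F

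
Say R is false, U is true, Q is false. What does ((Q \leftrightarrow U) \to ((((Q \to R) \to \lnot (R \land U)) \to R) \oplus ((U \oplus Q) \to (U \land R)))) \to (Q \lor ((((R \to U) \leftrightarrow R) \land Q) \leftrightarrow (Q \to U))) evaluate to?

\text{False}

Q \leftrightarrow U = \text{False} \leftrightarrow \text{True} = \text{False}
Q \to R = \text{False} \to \text{False} = \text{True}
R \land U = \text{False} \land \text{True} = \text{False}
\lnot (R \land U) = \lnot \text{False} = \text{True}
(Q \to R) \to \lnot (R \land U) = \text{True} \to \text{True} = \text{True}
((Q \to R) \to \lnot (R \land U)) \to R = \text{True} \to \text{False} = \text{False}
U \oplus Q = \text{True} \oplus \text{False} = \text{True}
U \land R = \text{True} \land \text{False} = \text{False}
(U \oplus Q) \to (U \land R) = \text{True} \to \text{False} = \text{False}
(((Q \to R) \to \lnot (R \land U)) \to R) \oplus ((U \oplus Q) \to (U \land R)) = \text{False} \oplus \text{False} = \text{False}
(Q \leftrightarrow U) \to ((((Q \to R) \to \lnot (R \land U)) \to R) \oplus ((U \oplus Q) \to (U \land R))) = \text{False} \to \text{False} = \text{True}
R \to U = \text{False} \to \text{True} = \text{True}
(R \to U) \leftrightarrow R = \text{True} \leftrightarrow \text{False} = \text{False}
((R \to U) \leftrightarrow R) \land Q = \text{False} \land \text{False} = \text{False}
Q \to U = \text{False} \to \text{True} = \text{True}
(((R \to U) \leftrightarrow R) \land Q) \leftrightarrow (Q \to U) = \text{False} \leftrightarrow \text{True} = \text{False}
Q \lor ((((R \to U) \leftrightarrow R) \land Q) \leftrightarrow (Q \to U)) = \text{False} \lor \text{False} = \text{False}
((Q \leftrightarrow U) \to ((((Q \to R) \to \lnot (R \land U)) \to R) \oplus ((U \oplus Q) \to (U \land R)))) \to (Q \lor ((((R \to U) \leftrightarrow R) \land Q) \leftrightarrow (Q \to U))) = \text{True} \to \text{False} = \text{False}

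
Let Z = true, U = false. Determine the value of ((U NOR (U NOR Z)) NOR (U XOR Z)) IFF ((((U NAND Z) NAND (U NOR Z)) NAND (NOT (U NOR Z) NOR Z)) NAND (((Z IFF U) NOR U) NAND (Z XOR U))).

U NOR Z = false NOR true = false
U NOR (U NOR Z) = false NOR false = true
U XOR Z = false XOR true = true
(U NOR (U NOR Z)) NOR (U XOR Z) = true NOR true = false
U NAND Z = false NAND true = true
U NOR Z = false NOR true = false
(U NAND Z) NAND (U NOR Z) = true NAND false = true
U NOR Z = false NOR true = false
NOT (U NOR Z) = NOT false = true
NOT (U NOR Z) NOR Z = true NOR true = false
((U NAND Z) NAND (U NOR Z)) NAND (NOT (U NOR Z) NOR Z) = true NAND false = true
Z IFF U = true IFF false = false
(Z IFF U) NOR U = false NOR false = true
Z XOR U = true XOR false = true
((Z IFF U) NOR U) NAND (Z XOR U) = true NAND true = false
(((U NAND Z) NAND (U NOR Z)) NAND (NOT (U NOR Z) NOR Z)) NAND (((Z IFF U) NOR U) NAND (Z XOR U)) = true NAND false = true
((U NOR (U NOR Z)) NOR (U XOR Z)) IFF ((((U NAND Z) NAND (U NOR Z)) NAND (NOT (U NOR Z) NOR Z)) NAND (((Z IFF U) NOR U) NAND (Z XOR U))) = false IFF true = false

false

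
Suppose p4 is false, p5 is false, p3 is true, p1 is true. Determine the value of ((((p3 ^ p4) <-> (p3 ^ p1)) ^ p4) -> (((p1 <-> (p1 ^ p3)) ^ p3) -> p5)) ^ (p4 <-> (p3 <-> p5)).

F

Substituting p4=F, p5=F, p3=T, p1=T:
p3 ^ p4 = T ^ F = T
p3 ^ p1 = T ^ T = F
(p3 ^ p4) <-> (p3 ^ p1) = T <-> F = F
((p3 ^ p4) <-> (p3 ^ p1)) ^ p4 = F ^ F = F
p1 ^ p3 = T ^ T = F
p1 <-> (p1 ^ p3) = T <-> F = F
(p1 <-> (p1 ^ p3)) ^ p3 = F ^ T = T
((p1 <-> (p1 ^ p3)) ^ p3) -> p5 = T -> F = F
(((p3 ^ p4) <-> (p3 ^ p1)) ^ p4) -> (((p1 <-> (p1 ^ p3)) ^ p3) -> p5) = F -> F = T
p3 <-> p5 = T <-> F = F
p4 <-> (p3 <-> p5) = F <-> F = T
((((p3 ^ p4) <-> (p3 ^ p1)) ^ p4) -> (((p1 <-> (p1 ^ p3)) ^ p3) -> p5)) ^ (p4 <-> (p3 <-> p5)) = T ^ T = F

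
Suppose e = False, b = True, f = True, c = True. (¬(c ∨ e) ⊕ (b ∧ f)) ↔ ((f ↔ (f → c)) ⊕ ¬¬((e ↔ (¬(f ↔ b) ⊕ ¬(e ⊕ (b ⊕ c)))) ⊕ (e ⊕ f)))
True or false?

c ∨ e = True ∨ False = True
¬(c ∨ e) = ¬True = False
b ∧ f = True ∧ True = True
¬(c ∨ e) ⊕ (b ∧ f) = False ⊕ True = True
f → c = True → True = True
f ↔ (f → c) = True ↔ True = True
f ↔ b = True ↔ True = True
¬(f ↔ b) = ¬True = False
b ⊕ c = True ⊕ True = False
e ⊕ (b ⊕ c) = False ⊕ False = False
¬(e ⊕ (b ⊕ c)) = ¬False = True
¬(f ↔ b) ⊕ ¬(e ⊕ (b ⊕ c)) = False ⊕ True = True
e ↔ (¬(f ↔ b) ⊕ ¬(e ⊕ (b ⊕ c))) = False ↔ True = False
e ⊕ f = False ⊕ True = True
(e ↔ (¬(f ↔ b) ⊕ ¬(e ⊕ (b ⊕ c)))) ⊕ (e ⊕ f) = False ⊕ True = True
¬((e ↔ (¬(f ↔ b) ⊕ ¬(e ⊕ (b ⊕ c)))) ⊕ (e ⊕ f)) = ¬True = False
¬¬((e ↔ (¬(f ↔ b) ⊕ ¬(e ⊕ (b ⊕ c)))) ⊕ (e ⊕ f)) = ¬False = True
(f ↔ (f → c)) ⊕ ¬¬((e ↔ (¬(f ↔ b) ⊕ ¬(e ⊕ (b ⊕ c)))) ⊕ (e ⊕ f)) = True ⊕ True = False
(¬(c ∨ e) ⊕ (b ∧ f)) ↔ ((f ↔ (f → c)) ⊕ ¬¬((e ↔ (¬(f ↔ b) ⊕ ¬(e ⊕ (b ⊕ c)))) ⊕ (e ⊕ f))) = True ↔ False = False

False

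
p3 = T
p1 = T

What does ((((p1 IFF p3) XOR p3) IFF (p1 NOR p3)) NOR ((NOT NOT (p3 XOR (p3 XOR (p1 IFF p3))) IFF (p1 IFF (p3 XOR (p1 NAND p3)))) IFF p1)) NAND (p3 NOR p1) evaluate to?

Substituting p3=T, p1=T:
p1 IFF p3 = T IFF T = T
(p1 IFF p3) XOR p3 = T XOR T = F
p1 NOR p3 = T NOR T = F
((p1 IFF p3) XOR p3) IFF (p1 NOR p3) = F IFF F = T
p1 IFF p3 = T IFF T = T
p3 XOR (p1 IFF p3) = T XOR T = F
p3 XOR (p3 XOR (p1 IFF p3)) = T XOR F = T
NOT (p3 XOR (p3 XOR (p1 IFF p3))) = NOT T = F
NOT NOT (p3 XOR (p3 XOR (p1 IFF p3))) = NOT F = T
p1 NAND p3 = T NAND T = F
p3 XOR (p1 NAND p3) = T XOR F = T
p1 IFF (p3 XOR (p1 NAND p3)) = T IFF T = T
NOT NOT (p3 XOR (p3 XOR (p1 IFF p3))) IFF (p1 IFF (p3 XOR (p1 NAND p3))) = T IFF T = T
(NOT NOT (p3 XOR (p3 XOR (p1 IFF p3))) IFF (p1 IFF (p3 XOR (p1 NAND p3)))) IFF p1 = T IFF T = T
(((p1 IFF p3) XOR p3) IFF (p1 NOR p3)) NOR ((NOT NOT (p3 XOR (p3 XOR (p1 IFF p3))) IFF (p1 IFF (p3 XOR (p1 NAND p3)))) IFF p1) = T NOR T = F
p3 NOR p1 = T NOR T = F
((((p1 IFF p3) XOR p3) IFF (p1 NOR p3)) NOR ((NOT NOT (p3 XOR (p3 XOR (p1 IFF p3))) IFF (p1 IFF (p3 XOR (p1 NAND p3)))) IFF p1)) NAND (p3 NOR p1) = F NAND F = T

T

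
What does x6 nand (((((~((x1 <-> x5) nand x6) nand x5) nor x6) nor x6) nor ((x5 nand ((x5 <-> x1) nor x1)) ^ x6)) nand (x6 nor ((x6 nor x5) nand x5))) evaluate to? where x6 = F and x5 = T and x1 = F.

x1 <-> x5 = F <-> T = F
(x1 <-> x5) nand x6 = F nand F = T
~((x1 <-> x5) nand x6) = ~T = F
~((x1 <-> x5) nand x6) nand x5 = F nand T = T
(~((x1 <-> x5) nand x6) nand x5) nor x6 = T nor F = F
((~((x1 <-> x5) nand x6) nand x5) nor x6) nor x6 = F nor F = T
x5 <-> x1 = T <-> F = F
(x5 <-> x1) nor x1 = F nor F = T
x5 nand ((x5 <-> x1) nor x1) = T nand T = F
(x5 nand ((x5 <-> x1) nor x1)) ^ x6 = F ^ F = F
(((~((x1 <-> x5) nand x6) nand x5) nor x6) nor x6) nor ((x5 nand ((x5 <-> x1) nor x1)) ^ x6) = T nor F = F
x6 nor x5 = F nor T = F
(x6 nor x5) nand x5 = F nand T = T
x6 nor ((x6 nor x5) nand x5) = F nor T = F
((((~((x1 <-> x5) nand x6) nand x5) nor x6) nor x6) nor ((x5 nand ((x5 <-> x1) nor x1)) ^ x6)) nand (x6 nor ((x6 nor x5) nand x5)) = F nand F = T
x6 nand (((((~((x1 <-> x5) nand x6) nand x5) nor x6) nor x6) nor ((x5 nand ((x5 <-> x1) nor x1)) ^ x6)) nand (x6 nor ((x6 nor x5) nand x5))) = F nand T = T

T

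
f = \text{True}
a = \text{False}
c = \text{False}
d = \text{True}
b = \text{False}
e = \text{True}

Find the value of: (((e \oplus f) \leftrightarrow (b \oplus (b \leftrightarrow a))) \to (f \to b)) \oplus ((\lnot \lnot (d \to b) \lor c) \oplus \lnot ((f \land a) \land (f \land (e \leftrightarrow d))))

e \oplus f = \text{True} \oplus \text{True} = \text{False}
b \leftrightarrow a = \text{False} \leftrightarrow \text{False} = \text{True}
b \oplus (b \leftrightarrow a) = \text{False} \oplus \text{True} = \text{True}
(e \oplus f) \leftrightarrow (b \oplus (b \leftrightarrow a)) = \text{False} \leftrightarrow \text{True} = \text{False}
f \to b = \text{True} \to \text{False} = \text{False}
((e \oplus f) \leftrightarrow (b \oplus (b \leftrightarrow a))) \to (f \to b) = \text{False} \to \text{False} = \text{True}
d \to b = \text{True} \to \text{False} = \text{False}
\lnot (d \to b) = \lnot \text{False} = \text{True}
\lnot \lnot (d \to b) = \lnot \text{True} = \text{False}
\lnot \lnot (d \to b) \lor c = \text{False} \lor \text{False} = \text{False}
f \land a = \text{True} \land \text{False} = \text{False}
e \leftrightarrow d = \text{True} \leftrightarrow \text{True} = \text{True}
f \land (e \leftrightarrow d) = \text{True} \land \text{True} = \text{True}
(f \land a) \land (f \land (e \leftrightarrow d)) = \text{False} \land \text{True} = \text{False}
\lnot ((f \land a) \land (f \land (e \leftrightarrow d))) = \lnot \text{False} = \text{True}
(\lnot \lnot (d \to b) \lor c) \oplus \lnot ((f \land a) \land (f \land (e \leftrightarrow d))) = \text{False} \oplus \text{True} = \text{True}
(((e \oplus f) \leftrightarrow (b \oplus (b \leftrightarrow a))) \to (f \to b)) \oplus ((\lnot \lnot (d \to b) \lor c) \oplus \lnot ((f \land a) \land (f \land (e \leftrightarrow d)))) = \text{True} \oplus \text{True} = \text{False}

\text{False}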